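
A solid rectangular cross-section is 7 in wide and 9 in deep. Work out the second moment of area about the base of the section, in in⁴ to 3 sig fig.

I_base ≈ 1700 in⁴

The section: 7 × 9, A = 63 in², y = 4.5 in, Ī = 425.25 in⁴.
Transfer it to the base of the section using Ī + A·d² with d = y − 0:
  the section: d = 4.5 in → contributes +1 701 in⁴
Total I = 1 701 in⁴.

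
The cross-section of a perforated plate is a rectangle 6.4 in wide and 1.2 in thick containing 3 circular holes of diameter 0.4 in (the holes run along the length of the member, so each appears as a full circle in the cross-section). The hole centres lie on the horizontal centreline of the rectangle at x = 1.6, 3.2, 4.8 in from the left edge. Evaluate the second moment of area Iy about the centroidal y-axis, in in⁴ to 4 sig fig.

Iy ≈ 25.57 in⁴

Decompose the section into non-overlapping parts with the origin at the bottom-left of its bounding rectangle.
Plate: 6.4 × 1.2, A = 7.68 in², x = 3.2 in, Ī = 26.2144 in⁴.
Hole 1 (subtracted): ⌀0.4, A = 0.125664 in², x = 1.6 in, Ī = 0.00125664 in⁴.
Hole 2 (subtracted): ⌀0.4, A = 0.125664 in², x = 3.2 in, Ī = 0.00125664 in⁴.
Hole 3 (subtracted): ⌀0.4, A = 0.125664 in², x = 4.8 in, Ī = 0.00125664 in⁴.
By symmetry the centroid is at mid-width, x̄ = 3.2 in.
Transfer each piece to the centroidal y-axis using Ī + A·d² with d = x − 3.2:
  plate: d = 0 in → contributes +26.2144 in⁴
  hole 1: d = -1.6 in → contributes −0.322956 in⁴
  hole 2: d = 0 in → contributes −0.00125664 in⁴
  hole 3: d = 1.6 in → contributes −0.322956 in⁴
Total I = 25.5672 in⁴.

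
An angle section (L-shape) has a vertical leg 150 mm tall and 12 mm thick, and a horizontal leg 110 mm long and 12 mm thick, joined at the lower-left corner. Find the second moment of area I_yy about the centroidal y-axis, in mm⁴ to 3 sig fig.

Split into non-overlapping primitives; take the origin at the lower-left of the bounding box.
Vertical leg: 12 × 150, A = 1 800 mm², x = 6 mm, Ī = 21 600 mm⁴.
Horizontal leg (remainder): 98 × 12, A = 1 176 mm², x = 61 mm, Ī = 941 192 mm⁴.
Centroid: x̄ = ΣA·x / ΣA = 27.734 mm.
Transfer each piece to the centroidal y-axis using Ī + A·d² with d = x − 27.734:
  vertical leg: d = -21.734 mm → contributes +871 850 mm⁴
  horizontal leg (remainder): d = 33.266 mm → contributes +2 242 595 mm⁴
Total I = 3 114 445 mm⁴.

I_yy ≈ 3.11 × 10⁶ mm⁴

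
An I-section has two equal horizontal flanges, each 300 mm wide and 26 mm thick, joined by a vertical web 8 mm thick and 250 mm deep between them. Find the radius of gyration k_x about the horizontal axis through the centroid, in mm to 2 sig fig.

k_x ≈ 130 mm

Decompose the section into non-overlapping parts with the origin at the bottom-left of its bounding rectangle.
Bottom flange: 300 × 26, A = 7 800 mm², y = 13 mm, Ī = 439 400 mm⁴.
Web: 8 × 250, A = 2 000 mm², y = 151 mm, Ī = 10 416 667 mm⁴.
Top flange: 300 × 26, A = 7 800 mm², y = 289 mm, Ī = 439 400 mm⁴.
By symmetry the centroid is at mid-height, ȳ = 151 mm.
Transfer each piece to the horizontal axis through the centroid using Ī + A·d² with d = y − 151:
  bottom flange: d = -138 mm → contributes +148 982 600 mm⁴
  web: d = 0 mm → contributes +10 416 667 mm⁴
  top flange: d = 138 mm → contributes +148 982 600 mm⁴
Total I = 308 381 867 mm⁴.
Radius of gyration: k = √(I/A) = √(308 381 867 / 17 600) = 132.4 mm.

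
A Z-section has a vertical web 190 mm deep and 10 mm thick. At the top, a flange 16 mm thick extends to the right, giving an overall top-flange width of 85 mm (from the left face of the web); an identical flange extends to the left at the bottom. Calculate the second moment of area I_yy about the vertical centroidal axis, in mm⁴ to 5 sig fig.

Decompose the section into non-overlapping parts with the origin at the bottom-left of its bounding rectangle.
Web: 10 × 190, A = 1 900 mm², x = 80 mm, Ī = 15833.33 mm⁴.
Top flange (beyond web): 75 × 16, A = 1 200 mm², x = 122.5 mm, Ī = 562 500 mm⁴.
Bottom flange (beyond web): 75 × 16, A = 1 200 mm², x = 37.5 mm, Ī = 562 500 mm⁴.
Centroid: x̄ = ΣA·x / ΣA = 80 mm.
Transfer each piece to the vertical centroidal axis using Ī + A·d² with d = x − 80:
  web: d = 0 mm → contributes +15833.33 mm⁴
  top flange (beyond web): d = 42.5 mm → contributes +2 730 000 mm⁴
  bottom flange (beyond web): d = -42.5 mm → contributes +2 730 000 mm⁴
Total I = 5 475 833 mm⁴.

I_yy ≈ 5.4758 × 10⁶ mm⁴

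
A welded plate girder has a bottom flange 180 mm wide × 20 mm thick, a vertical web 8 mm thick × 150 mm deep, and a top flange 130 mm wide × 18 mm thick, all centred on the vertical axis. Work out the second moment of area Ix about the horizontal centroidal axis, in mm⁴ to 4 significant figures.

Split into non-overlapping primitives; take the origin at the lower-left of the bounding box.
Bottom plate: 180 × 20, A = 3 600 mm², y = 10 mm, Ī = 120 000 mm⁴.
Web plate: 8 × 150, A = 1 200 mm², y = 95 mm, Ī = 2 250 000 mm⁴.
Top plate: 130 × 18, A = 2 340 mm², y = 179 mm, Ī = 63 180 mm⁴.
Centroid: ȳ = ΣA·y / ΣA = 79.6723 mm.
Transfer each piece to the horizontal centroidal axis using Ī + A·d² with d = y − 79.6723:
  bottom plate: d = -69.6723 mm → contributes +17 595 210 mm⁴
  web plate: d = 15.3277 mm → contributes +2 531 927 mm⁴
  top plate: d = 99.3277 mm → contributes +23 149 616 mm⁴
Total I = 43 276 753 mm⁴.

Ix ≈ 4.328 × 10⁷ mm⁴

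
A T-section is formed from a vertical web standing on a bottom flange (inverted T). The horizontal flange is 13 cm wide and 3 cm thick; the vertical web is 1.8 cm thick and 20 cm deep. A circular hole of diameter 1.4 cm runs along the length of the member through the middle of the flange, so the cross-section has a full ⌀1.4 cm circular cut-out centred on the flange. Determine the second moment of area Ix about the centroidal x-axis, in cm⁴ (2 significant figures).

Decompose the section into non-overlapping parts with the origin at the bottom-left of its bounding rectangle.
Flange: 13 × 3, A = 39 cm², y = 1.5 cm, Ī = 29.25 cm⁴.
Web: 1.8 × 20, A = 36 cm², y = 13 cm, Ī = 1 200 cm⁴.
Hole (subtracted): ⌀1.4, A = 1.539 cm², y = 1.5 cm, Ī = 0.1886 cm⁴.
Centroid: ȳ = ΣA·y / ΣA = 7.136 cm.
Transfer each piece to the centroidal x-axis using Ī + A·d² with d = y − 7.136:
  flange: d = -5.636 cm → contributes +1 268 cm⁴
  web: d = 5.864 cm → contributes +2 438 cm⁴
  hole: d = -5.636 cm → contributes −49.08 cm⁴
Total I = 3 657 cm⁴.

Ix ≈ 3700 cm⁴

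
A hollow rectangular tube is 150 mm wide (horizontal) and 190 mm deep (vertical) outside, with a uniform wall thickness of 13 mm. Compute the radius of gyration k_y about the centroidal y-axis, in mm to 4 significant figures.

k_y ≈ 57.91 mm

Split into non-overlapping primitives; take the origin at the lower-left of the bounding box.
Outer rectangle: 150 × 190, A = 28 500 mm², x = 75 mm, Ī = 53 437 500 mm⁴.
Inner void (subtracted): 124 × 164, A = 20 336 mm², x = 75 mm, Ī = 26 057 195 mm⁴.
By symmetry the centroid is at mid-width, x̄ = 75 mm.
All pieces are centred on the centroidal y-axis, so I = ΣĪ (holes subtracted) = 27 380 305 mm⁴.
Radius of gyration: k = √(I/A) = √(27 380 305 / 8 164) = 57.9119 mm.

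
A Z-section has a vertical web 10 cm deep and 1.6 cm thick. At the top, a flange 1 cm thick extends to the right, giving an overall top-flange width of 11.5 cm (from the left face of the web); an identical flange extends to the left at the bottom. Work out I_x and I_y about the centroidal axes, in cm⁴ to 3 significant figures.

Treat the section as a set of non-overlapping primitives; coordinates are from the bounding-box lower-left.
Web: 1.6 × 10, A = 16 cm², y = 5 cm, Ī = 133.33 cm⁴.
Top flange (beyond web): 9.9 × 1, A = 9.9 cm², y = 9.5 cm, Ī = 0.825 cm⁴.
Bottom flange (beyond web): 9.9 × 1, A = 9.9 cm², y = 0.5 cm, Ī = 0.825 cm⁴.
Centroid: ȳ = ΣA·y / ΣA = 5 cm.
Transfer each piece to the centroidal x-axis using Ī + A·d² with d = y − 5:
  web: d = 0 cm → contributes +133.33 cm⁴
  top flange (beyond web): d = 4.5 cm → contributes +201.3 cm⁴
  bottom flange (beyond web): d = -4.5 cm → contributes +201.3 cm⁴
Total I = 535.93 cm⁴.
For the y-axis: x̄ = 10.7 cm.
Repeating about the centroidal y-axis gives I_y = 819.77 cm⁴.

I_x ≈ 536 cm⁴, I_y ≈ 820 cm⁴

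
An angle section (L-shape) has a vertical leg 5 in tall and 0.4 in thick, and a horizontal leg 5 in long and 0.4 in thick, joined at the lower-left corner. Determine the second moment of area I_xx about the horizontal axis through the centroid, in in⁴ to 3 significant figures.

I_xx ≈ 9.26 in⁴

Break the section into simple shapes (no overlaps), measuring from the bottom-left corner of the bounding box.
Vertical leg: 0.4 × 5, A = 2 in², y = 2.5 in, Ī = 4.1667 in⁴.
Horizontal leg (remainder): 4.6 × 0.4, A = 1.84 in², y = 0.2 in, Ī = 0.024533 in⁴.
Centroid: ȳ = ΣA·y / ΣA = 1.3979 in.
Transfer each piece to the horizontal axis through the centroid using Ī + A·d² with d = y − 1.3979:
  vertical leg: d = 1.1021 in → contributes +6.5958 in⁴
  horizontal leg (remainder): d = -1.1979 in → contributes +2.6649 in⁴
Total I = 9.2608 in⁴.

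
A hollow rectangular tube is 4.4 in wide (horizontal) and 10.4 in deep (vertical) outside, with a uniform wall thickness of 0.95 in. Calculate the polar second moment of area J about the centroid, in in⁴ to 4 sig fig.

Treat the section as a set of non-overlapping primitives; coordinates are from the bounding-box lower-left.
Outer rectangle: 4.4 × 10.4, A = 45.76 in², y = 5.2 in, Ī = 412.45 in⁴.
Inner void (subtracted): 2.5 × 8.5, A = 21.25 in², y = 5.2 in, Ī = 127.943 in⁴.
By symmetry the centroid is at mid-height, ȳ = 5.2 in.
All pieces are centred on the centroidal x-axis, so I = ΣĪ (holes subtracted) = 284.507 in⁴.
Repeating about the centroidal y-axis gives I_y = 62.7584 in⁴.
Polar second moment: J = I_x + I_y = 347.266 in⁴.

J ≈ 347.3 in⁴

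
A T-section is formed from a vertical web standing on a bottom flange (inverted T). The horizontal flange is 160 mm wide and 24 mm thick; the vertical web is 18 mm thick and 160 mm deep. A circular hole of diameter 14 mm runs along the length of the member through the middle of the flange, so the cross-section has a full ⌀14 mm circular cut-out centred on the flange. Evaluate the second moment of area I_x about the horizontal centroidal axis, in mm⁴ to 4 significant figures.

Decompose the section into non-overlapping parts with the origin at the bottom-left of its bounding rectangle.
Flange: 160 × 24, A = 3 840 mm², y = 12 mm, Ī = 184 320 mm⁴.
Web: 18 × 160, A = 2 880 mm², y = 104 mm, Ī = 6 144 000 mm⁴.
Hole (subtracted): ⌀14, A = 153.938 mm², y = 12 mm, Ī = 1885.74 mm⁴.
Centroid: ȳ = ΣA·y / ΣA = 52.353 mm.
Transfer each piece to the horizontal centroidal axis using Ī + A·d² with d = y − 52.353:
  flange: d = -40.353 mm → contributes +6 437 226 mm⁴
  web: d = 51.647 mm → contributes +13 826 162 mm⁴
  hole: d = -40.353 mm → contributes −252 552 mm⁴
Total I = 20 010 835 mm⁴.

I_x ≈ 2.001 × 10⁷ mm⁴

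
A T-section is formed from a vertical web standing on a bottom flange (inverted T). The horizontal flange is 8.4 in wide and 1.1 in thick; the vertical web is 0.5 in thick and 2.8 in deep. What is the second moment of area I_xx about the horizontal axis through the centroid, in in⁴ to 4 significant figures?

I_xx ≈ 6.469 in⁴

Break the section into simple shapes (no overlaps), measuring from the bottom-left corner of the bounding box.
Flange: 8.4 × 1.1, A = 9.24 in², y = 0.55 in, Ī = 0.9317 in⁴.
Web: 0.5 × 2.8, A = 1.4 in², y = 2.5 in, Ī = 0.914667 in⁴.
Centroid: ȳ = ΣA·y / ΣA = 0.806579 in.
Transfer each piece to the horizontal axis through the centroid using Ī + A·d² with d = y − 0.806579:
  flange: d = -0.256579 in → contributes +1.53999 in⁴
  web: d = 1.69342 in → contributes +4.92941 in⁴
Total I = 6.46941 in⁴.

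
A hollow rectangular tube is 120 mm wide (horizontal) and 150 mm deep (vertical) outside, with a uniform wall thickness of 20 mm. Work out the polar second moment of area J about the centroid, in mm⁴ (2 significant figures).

J ≈ 4.2 × 10⁷ mm⁴

Treat the section as a set of non-overlapping primitives; coordinates are from the bounding-box lower-left.
Outer rectangle: 120 × 150, A = 18 000 mm², y = 75 mm, Ī = 33 750 000 mm⁴.
Inner void (subtracted): 80 × 110, A = 8 800 mm², y = 75 mm, Ī = 8 873 333 mm⁴.
By symmetry the centroid is at mid-height, ȳ = 75 mm.
All pieces are centred on the centroidal x-axis, so I = ΣĪ (holes subtracted) = 24 876 667 mm⁴.
Repeating about the centroidal y-axis gives I_y = 16 906 667 mm⁴.
Polar second moment: J = I_x + I_y = 41 783 333 mm⁴.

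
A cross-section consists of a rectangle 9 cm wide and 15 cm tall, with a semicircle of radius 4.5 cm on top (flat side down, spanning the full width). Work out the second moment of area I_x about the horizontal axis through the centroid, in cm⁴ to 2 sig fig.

Treat the section as a set of non-overlapping primitives; coordinates are from the bounding-box lower-left.
Rectangular body: 9 × 15, A = 135 cm², y = 7.5 cm, Ī = 2 531 cm⁴.
Semicircular cap: semicircle r = 4.5, A = 31.81 cm², y = 16.91 cm, Ī = 45.01 cm⁴.
Centroid: ȳ = ΣA·y / ΣA = 9.294 cm.
Transfer each piece to the horizontal axis through the centroid using Ī + A·d² with d = y − 9.294:
  rectangular body: d = -1.794 cm → contributes +2 966 cm⁴
  semicircular cap: d = 7.615 cm → contributes +1 890 cm⁴
Total I = 4 856 cm⁴.

I_x ≈ 4900 cm⁴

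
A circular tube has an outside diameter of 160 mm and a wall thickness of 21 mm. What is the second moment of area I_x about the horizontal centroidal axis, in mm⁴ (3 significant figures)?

I_x ≈ 2.27 × 10⁷ mm⁴

Decompose the section into non-overlapping parts with the origin at the bottom-left of its bounding rectangle.
Outer circle: ⌀160, A = 20 106 mm², y = 80 mm, Ī = 32 169 909 mm⁴.
Bore (subtracted): ⌀118, A = 10 936 mm², y = 80 mm, Ī = 9 516 953 mm⁴.
By symmetry the centroid is at mid-height, ȳ = 80 mm.
All pieces are centred on the horizontal centroidal axis, so I = ΣĪ (holes subtracted) = 22 652 956 mm⁴.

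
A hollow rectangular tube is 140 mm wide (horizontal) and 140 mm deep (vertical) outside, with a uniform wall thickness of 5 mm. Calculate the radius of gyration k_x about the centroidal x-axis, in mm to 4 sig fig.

Decompose the section into non-overlapping parts with the origin at the bottom-left of its bounding rectangle.
Outer rectangle: 140 × 140, A = 19 600 mm², y = 70 mm, Ī = 32 013 333 mm⁴.
Inner void (subtracted): 130 × 130, A = 16 900 mm², y = 70 mm, Ī = 23 800 833 mm⁴.
By symmetry the centroid is at mid-height, ȳ = 70 mm.
All pieces are centred on the centroidal x-axis, so I = ΣĪ (holes subtracted) = 8 212 500 mm⁴.
Radius of gyration: k = √(I/A) = √(8 212 500 / 2 700) = 55.1513 mm.

k_x ≈ 55.15 mm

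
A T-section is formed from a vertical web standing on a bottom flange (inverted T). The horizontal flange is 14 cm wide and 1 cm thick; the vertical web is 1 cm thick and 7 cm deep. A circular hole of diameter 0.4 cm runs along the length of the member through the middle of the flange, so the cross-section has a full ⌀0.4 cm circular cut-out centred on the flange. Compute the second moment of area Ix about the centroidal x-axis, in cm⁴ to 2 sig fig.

Treat the section as a set of non-overlapping primitives; coordinates are from the bounding-box lower-left.
Flange: 14 × 1, A = 14 cm², y = 0.5 cm, Ī = 1.167 cm⁴.
Web: 1 × 7, A = 7 cm², y = 4.5 cm, Ī = 28.58 cm⁴.
Hole (subtracted): ⌀0.4, A = 0.1257 cm², y = 0.5 cm, Ī = 0.001257 cm⁴.
Centroid: ȳ = ΣA·y / ΣA = 1.841 cm.
Transfer each piece to the centroidal x-axis using Ī + A·d² with d = y − 1.841:
  flange: d = -1.341 cm → contributes +26.36 cm⁴
  web: d = 2.659 cm → contributes +78.06 cm⁴
  hole: d = -1.341 cm → contributes −0.2274 cm⁴
Total I = 104.2 cm⁴.

Ix ≈ 100 cm⁴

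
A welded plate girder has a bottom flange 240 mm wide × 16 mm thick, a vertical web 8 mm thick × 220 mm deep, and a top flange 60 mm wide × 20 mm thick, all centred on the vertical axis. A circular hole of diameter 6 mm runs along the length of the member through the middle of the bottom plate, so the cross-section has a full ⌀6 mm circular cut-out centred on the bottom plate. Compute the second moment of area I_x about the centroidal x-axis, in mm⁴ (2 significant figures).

I_x ≈ 6.4 × 10⁷ mm⁴

Treat the section as a set of non-overlapping primitives; coordinates are from the bounding-box lower-left.
Bottom plate: 240 × 16, A = 3 840 mm², y = 8 mm, Ī = 81 920 mm⁴.
Web plate: 8 × 220, A = 1 760 mm², y = 126 mm, Ī = 7 098 667 mm⁴.
Top plate: 60 × 20, A = 1 200 mm², y = 246 mm, Ī = 40 000 mm⁴.
Hole (subtracted): ⌀6, A = 28.27 mm², y = 8 mm, Ī = 63.62 mm⁴.
Centroid: ȳ = ΣA·y / ΣA = 80.84 mm.
Transfer each piece to the centroidal x-axis using Ī + A·d² with d = y − 80.84:
  bottom plate: d = -72.84 mm → contributes +20 457 948 mm⁴
  web plate: d = 45.16 mm → contributes +10 687 410 mm⁴
  top plate: d = 165.2 mm → contributes +32 771 781 mm⁴
  hole: d = -72.84 mm → contributes −150 095 mm⁴
Total I = 63 767 044 mm⁴.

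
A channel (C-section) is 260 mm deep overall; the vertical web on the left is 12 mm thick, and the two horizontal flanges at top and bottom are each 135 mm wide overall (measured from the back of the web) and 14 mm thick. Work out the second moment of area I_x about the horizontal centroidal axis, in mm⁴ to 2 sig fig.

I_x ≈ 7.0 × 10⁷ mm⁴

Split into non-overlapping primitives; take the origin at the lower-left of the bounding box.
Web: 12 × 260, A = 3 120 mm², y = 130 mm, Ī = 17 576 000 mm⁴.
Top flange (beyond web): 123 × 14, A = 1 722 mm², y = 253 mm, Ī = 28 126 mm⁴.
Bottom flange (beyond web): 123 × 14, A = 1 722 mm², y = 7 mm, Ī = 28 126 mm⁴.
By symmetry the centroid is at mid-height, ȳ = 130 mm.
Transfer each piece to the horizontal centroidal axis using Ī + A·d² with d = y − 130:
  web: d = 0 mm → contributes +17 576 000 mm⁴
  top flange (beyond web): d = 123 mm → contributes +26 080 264 mm⁴
  bottom flange (beyond web): d = -123 mm → contributes +26 080 264 mm⁴
Total I = 69 736 528 mm⁴.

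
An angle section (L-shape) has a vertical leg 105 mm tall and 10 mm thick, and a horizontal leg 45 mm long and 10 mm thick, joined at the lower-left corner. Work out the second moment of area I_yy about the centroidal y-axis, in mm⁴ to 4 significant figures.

Treat the section as a set of non-overlapping primitives; coordinates are from the bounding-box lower-left.
Vertical leg: 10 × 105, A = 1 050 mm², x = 5 mm, Ī = 8 750 mm⁴.
Horizontal leg (remainder): 35 × 10, A = 350 mm², x = 27.5 mm, Ī = 35729.2 mm⁴.
Centroid: x̄ = ΣA·x / ΣA = 10.625 mm.
Transfer each piece to the centroidal y-axis using Ī + A·d² with d = x − 10.625:
  vertical leg: d = -5.625 mm → contributes +41972.7 mm⁴
  horizontal leg (remainder): d = 16.875 mm → contributes +135 397 mm⁴
Total I = 177 370 mm⁴.

I_yy ≈ 1.774 × 10⁵ mm⁴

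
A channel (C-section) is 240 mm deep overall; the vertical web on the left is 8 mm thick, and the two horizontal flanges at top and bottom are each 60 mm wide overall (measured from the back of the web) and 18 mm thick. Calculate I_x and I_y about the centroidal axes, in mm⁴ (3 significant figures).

I_x ≈ 3.23 × 10⁷ mm⁴, I_y ≈ 1.29 × 10⁶ mm⁴

Break the section into simple shapes (no overlaps), measuring from the bottom-left corner of the bounding box.
Web: 8 × 240, A = 1 920 mm², y = 120 mm, Ī = 9 216 000 mm⁴.
Top flange (beyond web): 52 × 18, A = 936 mm², y = 231 mm, Ī = 25 272 mm⁴.
Bottom flange (beyond web): 52 × 18, A = 936 mm², y = 9 mm, Ī = 25 272 mm⁴.
By symmetry the centroid is at mid-height, ȳ = 120 mm.
Transfer each piece to the centroidal x-axis using Ī + A·d² with d = y − 120:
  web: d = 0 mm → contributes +9 216 000 mm⁴
  top flange (beyond web): d = 111 mm → contributes +11 557 728 mm⁴
  bottom flange (beyond web): d = -111 mm → contributes +11 557 728 mm⁴
Total I = 32 331 456 mm⁴.
For the y-axis: x̄ = 18.81 mm.
Repeating about the centroidal y-axis gives I_y = 1 285 127 mm⁴.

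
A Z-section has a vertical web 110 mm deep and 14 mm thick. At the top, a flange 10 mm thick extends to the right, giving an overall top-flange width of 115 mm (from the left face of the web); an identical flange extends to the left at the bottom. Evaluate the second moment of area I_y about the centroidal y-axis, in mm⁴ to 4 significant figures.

I_y ≈ 8.421 × 10⁶ mm⁴

Split into non-overlapping primitives; take the origin at the lower-left of the bounding box.
Web: 14 × 110, A = 1 540 mm², x = 108 mm, Ī = 25153.3 mm⁴.
Top flange (beyond web): 101 × 10, A = 1 010 mm², x = 165.5 mm, Ī = 858 584 mm⁴.
Bottom flange (beyond web): 101 × 10, A = 1 010 mm², x = 50.5 mm, Ī = 858 584 mm⁴.
Centroid: x̄ = ΣA·x / ΣA = 108 mm.
Transfer each piece to the centroidal y-axis using Ī + A·d² with d = x − 108:
  web: d = 0 mm → contributes +25153.3 mm⁴
  top flange (beyond web): d = 57.5 mm → contributes +4 197 897 mm⁴
  bottom flange (beyond web): d = -57.5 mm → contributes +4 197 897 mm⁴
Total I = 8 420 947 mm⁴.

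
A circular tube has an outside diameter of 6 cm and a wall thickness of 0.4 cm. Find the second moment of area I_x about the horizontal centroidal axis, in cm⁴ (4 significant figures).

I_x ≈ 27.73 cm⁴

Treat the section as a set of non-overlapping primitives; coordinates are from the bounding-box lower-left.
Outer circle: ⌀6, A = 28.2743 cm², y = 3 cm, Ī = 63.6173 cm⁴.
Bore (subtracted): ⌀5.2, A = 21.2372 cm², y = 3 cm, Ī = 35.8908 cm⁴.
By symmetry the centroid is at mid-height, ȳ = 3 cm.
All pieces are centred on the horizontal centroidal axis, so I = ΣĪ (holes subtracted) = 27.7264 cm⁴.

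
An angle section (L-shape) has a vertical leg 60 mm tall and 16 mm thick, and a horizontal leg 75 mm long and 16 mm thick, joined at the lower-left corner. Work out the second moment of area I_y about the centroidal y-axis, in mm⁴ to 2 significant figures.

I_y ≈ 9.6 × 10⁵ mm⁴

Break the section into simple shapes (no overlaps), measuring from the bottom-left corner of the bounding box.
Vertical leg: 16 × 60, A = 960 mm², x = 8 mm, Ī = 20 480 mm⁴.
Horizontal leg (remainder): 59 × 16, A = 944 mm², x = 45.5 mm, Ī = 273 839 mm⁴.
Centroid: x̄ = ΣA·x / ΣA = 26.59 mm.
Transfer each piece to the centroidal y-axis using Ī + A·d² with d = x − 26.59:
  vertical leg: d = -18.59 mm → contributes +352 332 mm⁴
  horizontal leg (remainder): d = 18.91 mm → contributes +611 315 mm⁴
Total I = 963 646 mm⁴.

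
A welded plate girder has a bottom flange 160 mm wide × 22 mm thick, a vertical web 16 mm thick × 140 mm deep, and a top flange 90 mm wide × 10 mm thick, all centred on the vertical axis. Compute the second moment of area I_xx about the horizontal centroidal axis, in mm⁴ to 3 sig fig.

Split into non-overlapping primitives; take the origin at the lower-left of the bounding box.
Bottom plate: 160 × 22, A = 3 520 mm², y = 11 mm, Ī = 141 973 mm⁴.
Web plate: 16 × 140, A = 2 240 mm², y = 92 mm, Ī = 3 658 667 mm⁴.
Top plate: 90 × 10, A = 900 mm², y = 167 mm, Ī = 7 500 mm⁴.
Centroid: ȳ = ΣA·y / ΣA = 59.324 mm.
Transfer each piece to the horizontal centroidal axis using Ī + A·d² with d = y − 59.324:
  bottom plate: d = -48.324 mm → contributes +8 362 019 mm⁴
  web plate: d = 32.676 mm → contributes +6 050 314 mm⁴
  top plate: d = 107.68 mm → contributes +10 442 146 mm⁴
Total I = 24 854 479 mm⁴.

I_xx ≈ 2.49 × 10⁷ mm⁴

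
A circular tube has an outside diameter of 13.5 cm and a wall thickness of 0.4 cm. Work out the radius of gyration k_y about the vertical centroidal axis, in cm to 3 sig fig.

Treat the section as a set of non-overlapping primitives; coordinates are from the bounding-box lower-left.
Outer circle: ⌀13.5, A = 143.14 cm², x = 6.75 cm, Ī = 1630.4 cm⁴.
Bore (subtracted): ⌀12.7, A = 126.68 cm², x = 6.75 cm, Ī = 1 277 cm⁴.
By symmetry the centroid is at mid-width, x̄ = 6.75 cm.
All pieces are centred on the vertical centroidal axis, so I = ΣĪ (holes subtracted) = 353.46 cm⁴.
Radius of gyration: k = √(I/A) = √(353.46 / 16.462) = 4.6337 cm.

k_y ≈ 4.63 cm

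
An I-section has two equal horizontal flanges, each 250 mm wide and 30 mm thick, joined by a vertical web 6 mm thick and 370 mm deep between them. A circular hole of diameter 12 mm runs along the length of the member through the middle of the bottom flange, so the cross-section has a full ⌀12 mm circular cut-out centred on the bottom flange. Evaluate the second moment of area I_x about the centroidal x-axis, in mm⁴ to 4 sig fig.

I_x ≈ 6.219 × 10⁸ mm⁴

Treat the section as a set of non-overlapping primitives; coordinates are from the bounding-box lower-left.
Bottom flange: 250 × 30, A = 7 500 mm², y = 15 mm, Ī = 562 500 mm⁴.
Web: 6 × 370, A = 2 220 mm², y = 215 mm, Ī = 25 326 500 mm⁴.
Top flange: 250 × 30, A = 7 500 mm², y = 415 mm, Ī = 562 500 mm⁴.
Hole (subtracted): ⌀12, A = 113.097 mm², y = 15 mm, Ī = 1017.88 mm⁴.
Centroid: ȳ = ΣA·y / ΣA = 216.322 mm.
Transfer each piece to the centroidal x-axis using Ī + A·d² with d = y − 216.322:
  bottom flange: d = -201.322 mm → contributes +304 542 339 mm⁴
  web: d = -1.32224 mm → contributes +25 330 381 mm⁴
  top flange: d = 198.678 mm → contributes +296 608 886 mm⁴
  hole: d = -201.322 mm → contributes −4 584 926 mm⁴
Total I = 621 896 680 mm⁴.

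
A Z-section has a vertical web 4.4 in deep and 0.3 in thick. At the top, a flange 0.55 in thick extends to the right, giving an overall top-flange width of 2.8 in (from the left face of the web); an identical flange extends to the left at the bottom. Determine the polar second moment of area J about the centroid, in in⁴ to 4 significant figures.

J ≈ 19.22 in⁴

Treat the section as a set of non-overlapping primitives; coordinates are from the bounding-box lower-left.
Web: 0.3 × 4.4, A = 1.32 in², y = 2.2 in, Ī = 2.1296 in⁴.
Top flange (beyond web): 2.5 × 0.55, A = 1.375 in², y = 4.125 in, Ī = 0.0346615 in⁴.
Bottom flange (beyond web): 2.5 × 0.55, A = 1.375 in², y = 0.275 in, Ī = 0.0346615 in⁴.
Centroid: ȳ = ΣA·y / ΣA = 2.2 in.
Transfer each piece to the centroidal x-axis using Ī + A·d² with d = y − 2.2:
  web: d = 0 in → contributes +2.1296 in⁴
  top flange (beyond web): d = 1.925 in → contributes +5.1299 in⁴
  bottom flange (beyond web): d = -1.925 in → contributes +5.1299 in⁴
Total I = 12.3894 in⁴.
For the y-axis: x̄ = 2.65 in.
Repeating about the centroidal y-axis gives I_y = 6.83219 in⁴.
Polar second moment: J = I_x + I_y = 19.2216 in⁴.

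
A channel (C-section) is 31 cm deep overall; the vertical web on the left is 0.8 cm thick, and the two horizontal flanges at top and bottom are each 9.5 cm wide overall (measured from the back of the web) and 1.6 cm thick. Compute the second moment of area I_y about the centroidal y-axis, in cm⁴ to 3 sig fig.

I_y ≈ 473 cm⁴

Break the section into simple shapes (no overlaps), measuring from the bottom-left corner of the bounding box.
Web: 0.8 × 31, A = 24.8 cm², x = 0.4 cm, Ī = 1.3227 cm⁴.
Top flange (beyond web): 8.7 × 1.6, A = 13.92 cm², x = 5.15 cm, Ī = 87.8 cm⁴.
Bottom flange (beyond web): 8.7 × 1.6, A = 13.92 cm², x = 5.15 cm, Ī = 87.8 cm⁴.
Centroid: x̄ = ΣA·x / ΣA = 2.9122 cm.
Transfer each piece to the centroidal y-axis using Ī + A·d² with d = x − 2.9122:
  web: d = -2.5122 cm → contributes +157.83 cm⁴
  top flange (beyond web): d = 2.2378 cm → contributes +157.51 cm⁴
  bottom flange (beyond web): d = 2.2378 cm → contributes +157.51 cm⁴
Total I = 472.86 cm⁴.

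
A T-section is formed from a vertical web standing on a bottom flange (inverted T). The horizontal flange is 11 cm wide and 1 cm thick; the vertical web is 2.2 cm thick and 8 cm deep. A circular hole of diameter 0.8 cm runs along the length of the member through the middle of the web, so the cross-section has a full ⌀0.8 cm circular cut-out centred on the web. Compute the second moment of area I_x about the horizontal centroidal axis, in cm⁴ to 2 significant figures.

I_x ≈ 230 cm⁴

Break the section into simple shapes (no overlaps), measuring from the bottom-left corner of the bounding box.
Flange: 11 × 1, A = 11 cm², y = 0.5 cm, Ī = 0.9167 cm⁴.
Web: 2.2 × 8, A = 17.6 cm², y = 5 cm, Ī = 93.87 cm⁴.
Hole (subtracted): ⌀0.8, A = 0.5027 cm², y = 5 cm, Ī = 0.02011 cm⁴.
Centroid: ȳ = ΣA·y / ΣA = 3.238 cm.
Transfer each piece to the horizontal centroidal axis using Ī + A·d² with d = y − 3.238:
  flange: d = -2.738 cm → contributes +83.4 cm⁴
  web: d = 1.762 cm → contributes +148.5 cm⁴
  hole: d = 1.762 cm → contributes −1.58 cm⁴
Total I = 230.3 cm⁴.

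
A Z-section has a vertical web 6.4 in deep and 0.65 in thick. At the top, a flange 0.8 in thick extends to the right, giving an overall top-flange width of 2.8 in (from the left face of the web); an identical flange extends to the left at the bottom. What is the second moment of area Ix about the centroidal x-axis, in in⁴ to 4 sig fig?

Ix ≈ 41.35 in⁴

Split into non-overlapping primitives; take the origin at the lower-left of the bounding box.
Web: 0.65 × 6.4, A = 4.16 in², y = 3.2 in, Ī = 14.1995 in⁴.
Top flange (beyond web): 2.15 × 0.8, A = 1.72 in², y = 6 in, Ī = 0.0917333 in⁴.
Bottom flange (beyond web): 2.15 × 0.8, A = 1.72 in², y = 0.4 in, Ī = 0.0917333 in⁴.
Centroid: ȳ = ΣA·y / ΣA = 3.2 in.
Transfer each piece to the centroidal x-axis using Ī + A·d² with d = y − 3.2:
  web: d = 0 in → contributes +14.1995 in⁴
  top flange (beyond web): d = 2.8 in → contributes +13.5765 in⁴
  bottom flange (beyond web): d = -2.8 in → contributes +13.5765 in⁴
Total I = 41.3525 in⁴.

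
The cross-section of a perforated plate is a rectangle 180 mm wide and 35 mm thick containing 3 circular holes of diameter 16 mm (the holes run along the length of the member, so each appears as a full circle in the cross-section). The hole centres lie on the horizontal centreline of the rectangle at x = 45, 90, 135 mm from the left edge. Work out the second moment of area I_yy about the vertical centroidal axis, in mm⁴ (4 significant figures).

I_yy ≈ 1.619 × 10⁷ mm⁴

Decompose the section into non-overlapping parts with the origin at the bottom-left of its bounding rectangle.
Plate: 180 × 35, A = 6 300 mm², x = 90 mm, Ī = 17 010 000 mm⁴.
Hole 1 (subtracted): ⌀16, A = 201.062 mm², x = 45 mm, Ī = 3216.99 mm⁴.
Hole 2 (subtracted): ⌀16, A = 201.062 mm², x = 90 mm, Ī = 3216.99 mm⁴.
Hole 3 (subtracted): ⌀16, A = 201.062 mm², x = 135 mm, Ī = 3216.99 mm⁴.
By symmetry the centroid is at mid-width, x̄ = 90 mm.
Transfer each piece to the vertical centroidal axis using Ī + A·d² with d = x − 90:
  plate: d = 0 mm → contributes +17 010 000 mm⁴
  hole 1: d = -45 mm → contributes −410 367 mm⁴
  hole 2: d = 0 mm → contributes −3216.99 mm⁴
  hole 3: d = 45 mm → contributes −410 367 mm⁴
Total I = 16 186 048 mm⁴.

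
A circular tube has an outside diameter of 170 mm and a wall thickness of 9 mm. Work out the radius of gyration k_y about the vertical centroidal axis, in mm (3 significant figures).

Decompose the section into non-overlapping parts with the origin at the bottom-left of its bounding rectangle.
Outer circle: ⌀170, A = 22 698 mm², x = 85 mm, Ī = 40 998 275 mm⁴.
Bore (subtracted): ⌀152, A = 18 146 mm², x = 85 mm, Ī = 26 202 592 mm⁴.
By symmetry the centroid is at mid-width, x̄ = 85 mm.
All pieces are centred on the vertical centroidal axis, so I = ΣĪ (holes subtracted) = 14 795 683 mm⁴.
Radius of gyration: k = √(I/A) = √(14 795 683 / 4552.2) = 57.011 mm.

k_y ≈ 57.0 mm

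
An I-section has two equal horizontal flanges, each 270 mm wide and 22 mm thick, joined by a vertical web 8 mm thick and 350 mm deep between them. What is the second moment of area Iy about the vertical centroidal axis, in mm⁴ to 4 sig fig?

Split into non-overlapping primitives; take the origin at the lower-left of the bounding box.
Bottom flange: 270 × 22, A = 5 940 mm², x = 135 mm, Ī = 36 085 500 mm⁴.
Web: 8 × 350, A = 2 800 mm², x = 135 mm, Ī = 14933.3 mm⁴.
Top flange: 270 × 22, A = 5 940 mm², x = 135 mm, Ī = 36 085 500 mm⁴.
By symmetry the centroid is at mid-width, x̄ = 135 mm.
All pieces are centred on the vertical centroidal axis, so I = ΣĪ = 72 185 933 mm⁴.

Iy ≈ 7.219 × 10⁷ mm⁴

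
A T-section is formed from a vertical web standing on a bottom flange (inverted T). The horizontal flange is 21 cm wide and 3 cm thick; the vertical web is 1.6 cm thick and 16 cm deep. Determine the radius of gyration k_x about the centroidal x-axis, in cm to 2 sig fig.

Split into non-overlapping primitives; take the origin at the lower-left of the bounding box.
Flange: 21 × 3, A = 63 cm², y = 1.5 cm, Ī = 47.25 cm⁴.
Web: 1.6 × 16, A = 25.6 cm², y = 11 cm, Ī = 546.1 cm⁴.
Centroid: ȳ = ΣA·y / ΣA = 4.245 cm.
Transfer each piece to the centroidal x-axis using Ī + A·d² with d = y − 4.245:
  flange: d = -2.745 cm → contributes +521.9 cm⁴
  web: d = 6.755 cm → contributes +1 714 cm⁴
Total I = 2 236 cm⁴.
Radius of gyration: k = √(I/A) = √(2 236 / 88.6) = 5.024 cm.

k_x ≈ 5.0 cm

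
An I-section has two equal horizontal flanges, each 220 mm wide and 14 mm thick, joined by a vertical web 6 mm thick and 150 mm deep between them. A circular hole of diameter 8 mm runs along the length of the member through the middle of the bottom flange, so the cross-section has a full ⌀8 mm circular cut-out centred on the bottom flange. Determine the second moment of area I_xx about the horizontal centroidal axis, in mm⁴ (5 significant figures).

Break the section into simple shapes (no overlaps), measuring from the bottom-left corner of the bounding box.
Bottom flange: 220 × 14, A = 3 080 mm², y = 7 mm, Ī = 50306.67 mm⁴.
Web: 6 × 150, A = 900 mm², y = 89 mm, Ī = 1 687 500 mm⁴.
Top flange: 220 × 14, A = 3 080 mm², y = 171 mm, Ī = 50306.67 mm⁴.
Hole (subtracted): ⌀8, A = 50.26548 mm², y = 7 mm, Ī = 201.0619 mm⁴.
Centroid: ȳ = ΣA·y / ΣA = 89.58801 mm.
Transfer each piece to the horizontal centroidal axis using Ī + A·d² with d = y − 89.58801:
  bottom flange: d = -82.58801 mm → contributes +21 058 305 mm⁴
  web: d = -0.5880065 mm → contributes +1 687 811 mm⁴
  top flange: d = 81.41199 mm → contributes +20 464 278 mm⁴
  hole: d = -82.58801 mm → contributes −343050.8 mm⁴
Total I = 42 867 344 mm⁴.

I_xx ≈ 4.2867 × 10⁷ mm⁴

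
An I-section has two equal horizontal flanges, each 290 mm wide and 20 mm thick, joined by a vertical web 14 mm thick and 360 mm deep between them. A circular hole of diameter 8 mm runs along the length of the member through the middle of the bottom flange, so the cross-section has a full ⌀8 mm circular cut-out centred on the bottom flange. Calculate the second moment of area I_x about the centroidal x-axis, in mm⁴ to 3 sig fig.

I_x ≈ 4.72 × 10⁸ mm⁴

Treat the section as a set of non-overlapping primitives; coordinates are from the bounding-box lower-left.
Bottom flange: 290 × 20, A = 5 800 mm², y = 10 mm, Ī = 193 333 mm⁴.
Web: 14 × 360, A = 5 040 mm², y = 200 mm, Ī = 54 432 000 mm⁴.
Top flange: 290 × 20, A = 5 800 mm², y = 390 mm, Ī = 193 333 mm⁴.
Hole (subtracted): ⌀8, A = 50.265 mm², y = 10 mm, Ī = 201.06 mm⁴.
Centroid: ȳ = ΣA·y / ΣA = 200.58 mm.
Transfer each piece to the centroidal x-axis using Ī + A·d² with d = y − 200.58:
  bottom flange: d = -190.58 mm → contributes +210 844 063 mm⁴
  web: d = -0.57568 mm → contributes +54 433 670 mm⁴
  top flange: d = 189.42 mm → contributes +208 306 448 mm⁴
  hole: d = -190.58 mm → contributes −1 825 798 mm⁴
Total I = 471 758 384 mm⁴.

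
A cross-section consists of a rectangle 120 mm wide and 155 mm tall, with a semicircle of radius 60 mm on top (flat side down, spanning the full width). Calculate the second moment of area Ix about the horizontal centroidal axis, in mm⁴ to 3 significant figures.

Decompose the section into non-overlapping parts with the origin at the bottom-left of its bounding rectangle.
Rectangular body: 120 × 155, A = 18 600 mm², y = 77.5 mm, Ī = 37 238 750 mm⁴.
Semicircular cap: semicircle r = 60, A = 5654.9 mm², y = 180.46 mm, Ī = 1 422 450 mm⁴.
Centroid: ȳ = ΣA·y / ΣA = 101.51 mm.
Transfer each piece to the horizontal centroidal axis using Ī + A·d² with d = y − 101.51:
  rectangular body: d = -24.006 mm → contributes +47 957 334 mm⁴
  semicircular cap: d = 78.959 mm → contributes +36 678 038 mm⁴
Total I = 84 635 372 mm⁴.

Ix ≈ 8.46 × 10⁷ mm⁴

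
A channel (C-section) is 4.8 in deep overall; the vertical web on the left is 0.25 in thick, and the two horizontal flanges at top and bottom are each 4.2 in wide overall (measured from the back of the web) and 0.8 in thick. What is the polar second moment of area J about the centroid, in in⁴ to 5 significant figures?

J ≈ 40.592 in⁴

Break the section into simple shapes (no overlaps), measuring from the bottom-left corner of the bounding box.
Web: 0.25 × 4.8, A = 1.2 in², y = 2.4 in, Ī = 2.304 in⁴.
Top flange (beyond web): 3.95 × 0.8, A = 3.16 in², y = 4.4 in, Ī = 0.1685333 in⁴.
Bottom flange (beyond web): 3.95 × 0.8, A = 3.16 in², y = 0.4 in, Ī = 0.1685333 in⁴.
By symmetry the centroid is at mid-height, ȳ = 2.4 in.
Transfer each piece to the centroidal x-axis using Ī + A·d² with d = y − 2.4:
  web: d = 0 in → contributes +2.304 in⁴
  top flange (beyond web): d = 2 in → contributes +12.80853 in⁴
  bottom flange (beyond web): d = -2 in → contributes +12.80853 in⁴
Total I = 27.92107 in⁴.
For the y-axis: x̄ = 1.889894 in.
Repeating about the centroidal y-axis gives I_y = 12.6711 in⁴.
Polar second moment: J = I_x + I_y = 40.59217 in⁴.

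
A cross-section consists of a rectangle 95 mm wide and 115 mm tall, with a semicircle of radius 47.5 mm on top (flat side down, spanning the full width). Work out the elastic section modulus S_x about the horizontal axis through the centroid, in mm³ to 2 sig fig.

Decompose the section into non-overlapping parts with the origin at the bottom-left of its bounding rectangle.
Rectangular body: 95 × 115, A = 10 925 mm², y = 57.5 mm, Ī = 12 040 260 mm⁴.
Semicircular cap: semicircle r = 47.5, A = 3 544 mm², y = 135.2 mm, Ī = 558 736 mm⁴.
Centroid: ȳ = ΣA·y / ΣA = 76.52 mm.
Transfer each piece to the horizontal axis through the centroid using Ī + A·d² with d = y − 76.52:
  rectangular body: d = -19.02 mm → contributes +15 993 404 mm⁴
  semicircular cap: d = 58.64 mm → contributes +12 744 618 mm⁴
Total I = 28 738 023 mm⁴.
Extreme fibre distance c = 85.98 mm; S = I/c = 334 249 mm³.

S_x ≈ 3.3 × 10⁵ mm³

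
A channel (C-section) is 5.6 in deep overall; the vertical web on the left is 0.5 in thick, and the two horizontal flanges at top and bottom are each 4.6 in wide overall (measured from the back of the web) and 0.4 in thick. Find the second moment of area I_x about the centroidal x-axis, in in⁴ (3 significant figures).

I_x ≈ 29.5 in⁴

Split into non-overlapping primitives; take the origin at the lower-left of the bounding box.
Web: 0.5 × 5.6, A = 2.8 in², y = 2.8 in, Ī = 7.3173 in⁴.
Top flange (beyond web): 4.1 × 0.4, A = 1.64 in², y = 5.4 in, Ī = 0.021867 in⁴.
Bottom flange (beyond web): 4.1 × 0.4, A = 1.64 in², y = 0.2 in, Ī = 0.021867 in⁴.
By symmetry the centroid is at mid-height, ȳ = 2.8 in.
Transfer each piece to the centroidal x-axis using Ī + A·d² with d = y − 2.8:
  web: d = 0 in → contributes +7.3173 in⁴
  top flange (beyond web): d = 2.6 in → contributes +11.108 in⁴
  bottom flange (beyond web): d = -2.6 in → contributes +11.108 in⁴
Total I = 29.534 in⁴.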